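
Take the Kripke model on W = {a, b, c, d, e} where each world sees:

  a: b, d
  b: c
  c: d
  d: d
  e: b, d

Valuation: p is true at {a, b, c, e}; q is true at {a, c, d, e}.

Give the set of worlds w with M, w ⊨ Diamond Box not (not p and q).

{a, e}

a: successors {b, d}; Box not (not p and q) there: b:T, d:F. ✓
b: successors {c}; Box not (not p and q) there: c:F. ✗
c: successors {d}; Box not (not p and q) there: d:F. ✗
d: successors {d}; Box not (not p and q) there: d:F. ✗
e: successors {b, d}; Box not (not p and q) there: b:T, d:F. ✓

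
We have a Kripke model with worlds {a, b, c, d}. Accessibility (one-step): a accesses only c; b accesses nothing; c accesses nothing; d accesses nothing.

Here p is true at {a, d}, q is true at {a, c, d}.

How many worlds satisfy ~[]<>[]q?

1

a: []<>[]q is F. ✓
b: []<>[]q is T. ✗
c: []<>[]q is T. ✗
d: []<>[]q is T. ✗
Satisfying worlds: {a}.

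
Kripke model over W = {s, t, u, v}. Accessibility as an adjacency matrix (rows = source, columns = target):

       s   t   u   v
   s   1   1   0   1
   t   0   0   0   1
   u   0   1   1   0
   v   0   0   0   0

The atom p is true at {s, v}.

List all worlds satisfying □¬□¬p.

s: successors {s, t, v}; ¬□¬p there: s:T, t:T, v:F. ✗
t: successors {v}; ¬□¬p there: v:F. ✗
u: successors {t, u}; ¬□¬p there: t:T, u:F. ✗
v: no successors, so □¬□¬p holds vacuously. ✓

{v}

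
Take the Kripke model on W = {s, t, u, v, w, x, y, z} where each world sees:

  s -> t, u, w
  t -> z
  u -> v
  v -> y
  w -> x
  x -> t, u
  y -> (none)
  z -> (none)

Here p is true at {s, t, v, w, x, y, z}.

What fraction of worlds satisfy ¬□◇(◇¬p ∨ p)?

s: □◇(◇¬p ∨ p) is T. ✗
t: □◇(◇¬p ∨ p) is F. ✓
u: □◇(◇¬p ∨ p) is T. ✗
v: □◇(◇¬p ∨ p) is F. ✓
w: □◇(◇¬p ∨ p) is T. ✗
x: □◇(◇¬p ∨ p) is T. ✗
y: □◇(◇¬p ∨ p) is T. ✗
z: □◇(◇¬p ∨ p) is T. ✗
That's 2 of 8 worlds, so 2/8 = 1/4.

1/4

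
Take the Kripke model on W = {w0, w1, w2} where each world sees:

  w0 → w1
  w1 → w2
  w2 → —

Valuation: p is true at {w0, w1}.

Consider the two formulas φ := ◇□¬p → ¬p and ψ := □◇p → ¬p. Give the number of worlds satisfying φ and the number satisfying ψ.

1 and 3

For ◇□¬p → ¬p:
w0: ◇□¬p is T, ¬p is F. ✗
w1: ◇□¬p is T, ¬p is F. ✗
w2: ◇□¬p is F, ¬p is T. ✓
— 1 world.
For □◇p → ¬p:
w0: □◇p is F, ¬p is F. ✓
w1: □◇p is F, ¬p is F. ✓
w2: □◇p is T, ¬p is T. ✓
— 3 worlds.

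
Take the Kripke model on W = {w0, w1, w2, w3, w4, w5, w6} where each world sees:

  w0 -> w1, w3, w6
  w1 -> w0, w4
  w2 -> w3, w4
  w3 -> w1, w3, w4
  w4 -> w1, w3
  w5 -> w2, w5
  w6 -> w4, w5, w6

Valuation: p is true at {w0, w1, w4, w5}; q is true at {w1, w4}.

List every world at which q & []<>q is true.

w0: q is F, []<>q is T. ✗
w1: q is T, []<>q is T. ✓
w2: q is F, []<>q is T. ✗
w3: q is F, []<>q is T. ✗
w4: q is T, []<>q is T. ✓
w5: q is F, []<>q is F. ✗
w6: q is F, []<>q is F. ✗

{w1, w4}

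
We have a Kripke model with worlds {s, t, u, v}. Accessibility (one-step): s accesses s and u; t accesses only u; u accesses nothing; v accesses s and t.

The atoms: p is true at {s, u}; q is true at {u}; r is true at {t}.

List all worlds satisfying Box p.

{s, t, u}

s: successors {s, u}; p there: s:T, u:T. ✓
t: successors {u}; p there: u:T. ✓
u: no successors, so Box p holds vacuously. ✓
v: successors {s, t}; p there: s:T, t:F. ✗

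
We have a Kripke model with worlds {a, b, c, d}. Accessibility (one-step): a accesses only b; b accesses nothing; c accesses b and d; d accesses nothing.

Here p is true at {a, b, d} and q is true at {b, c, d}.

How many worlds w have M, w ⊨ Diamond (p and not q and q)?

a: successors {b}; p and not q and q there: b:F. ✗
b: no successors, so Diamond (p and not q and q) fails. ✗
c: successors {b, d}; p and not q and q there: b:F, d:F. ✗
d: no successors, so Diamond (p and not q and q) fails. ✗
Satisfying worlds: ∅.

0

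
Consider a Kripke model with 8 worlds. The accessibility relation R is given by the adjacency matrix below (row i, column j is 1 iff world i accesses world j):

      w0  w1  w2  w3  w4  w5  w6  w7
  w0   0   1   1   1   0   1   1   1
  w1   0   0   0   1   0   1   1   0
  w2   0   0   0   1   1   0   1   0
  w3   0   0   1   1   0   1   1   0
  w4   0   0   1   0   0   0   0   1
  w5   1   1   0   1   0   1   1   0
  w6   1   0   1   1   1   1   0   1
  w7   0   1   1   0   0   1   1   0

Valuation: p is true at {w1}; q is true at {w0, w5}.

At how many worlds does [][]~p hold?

w0: successors {w1, w2, w3, w5, w6, w7}; []~p there: w1:T, w2:T, w3:T, w5:F, w6:T, w7:F. ✗
w1: successors {w3, w5, w6}; []~p there: w3:T, w5:F, w6:T. ✗
w2: successors {w3, w4, w6}; []~p there: w3:T, w4:T, w6:T. ✓
w3: successors {w2, w3, w5, w6}; []~p there: w2:T, w3:T, w5:F, w6:T. ✗
w4: successors {w2, w7}; []~p there: w2:T, w7:F. ✗
w5: successors {w0, w1, w3, w5, w6}; []~p there: w0:F, w1:T, w3:T, w5:F, w6:T. ✗
w6: successors {w0, w2, w3, w4, w5, w7}; []~p there: w0:F, w2:T, w3:T, w4:T, w5:F, w7:F. ✗
w7: successors {w1, w2, w5, w6}; []~p there: w1:T, w2:T, w5:F, w6:T. ✗
Satisfying worlds: {w2}.

1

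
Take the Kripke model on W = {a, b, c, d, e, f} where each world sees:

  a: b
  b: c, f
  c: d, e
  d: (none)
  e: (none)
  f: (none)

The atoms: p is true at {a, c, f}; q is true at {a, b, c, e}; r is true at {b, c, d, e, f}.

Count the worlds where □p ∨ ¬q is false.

2

a: □p is F, ¬q is F. ✗
b: □p is T, ¬q is F. ✓
c: □p is F, ¬q is F. ✗
d: □p is T, ¬q is T. ✓
e: □p is T, ¬q is F. ✓
f: □p is T, ¬q is T. ✓
Satisfying worlds: {b, d, e, f}.
So □p ∨ ¬q fails at the other 2 worlds.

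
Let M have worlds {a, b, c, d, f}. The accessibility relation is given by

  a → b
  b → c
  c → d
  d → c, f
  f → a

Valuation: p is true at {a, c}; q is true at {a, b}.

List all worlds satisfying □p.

a: successors {b}; p there: b:F. ✗
b: successors {c}; p there: c:T. ✓
c: successors {d}; p there: d:F. ✗
d: successors {c, f}; p there: c:T, f:F. ✗
f: successors {a}; p there: a:T. ✓

{b, f}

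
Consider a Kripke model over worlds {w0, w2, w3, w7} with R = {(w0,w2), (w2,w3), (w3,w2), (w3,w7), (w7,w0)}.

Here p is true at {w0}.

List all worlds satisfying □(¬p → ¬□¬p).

w0: successors {w2}; ¬p → ¬□¬p there: w2:F. ✗
w2: successors {w3}; ¬p → ¬□¬p there: w3:F. ✗
w3: successors {w2, w7}; ¬p → ¬□¬p there: w2:F, w7:T. ✗
w7: successors {w0}; ¬p → ¬□¬p there: w0:T. ✓

{w7}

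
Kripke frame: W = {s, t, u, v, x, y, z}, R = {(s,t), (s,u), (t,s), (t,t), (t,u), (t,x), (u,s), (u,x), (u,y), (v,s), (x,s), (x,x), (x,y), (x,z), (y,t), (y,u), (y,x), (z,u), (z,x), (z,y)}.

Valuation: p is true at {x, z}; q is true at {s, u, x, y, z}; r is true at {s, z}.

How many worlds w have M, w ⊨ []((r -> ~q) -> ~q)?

1

s: successors {t, u}; (r -> ~q) -> ~q there: t:T, u:F. ✗
t: successors {s, t, u, x}; (r -> ~q) -> ~q there: s:T, t:T, u:F, x:F. ✗
u: successors {s, x, y}; (r -> ~q) -> ~q there: s:T, x:F, y:F. ✗
v: successors {s}; (r -> ~q) -> ~q there: s:T. ✓
x: successors {s, x, y, z}; (r -> ~q) -> ~q there: s:T, x:F, y:F, z:T. ✗
y: successors {t, u, x}; (r -> ~q) -> ~q there: t:T, u:F, x:F. ✗
z: successors {u, x, y}; (r -> ~q) -> ~q there: u:F, x:F, y:F. ✗
Satisfying worlds: {v}.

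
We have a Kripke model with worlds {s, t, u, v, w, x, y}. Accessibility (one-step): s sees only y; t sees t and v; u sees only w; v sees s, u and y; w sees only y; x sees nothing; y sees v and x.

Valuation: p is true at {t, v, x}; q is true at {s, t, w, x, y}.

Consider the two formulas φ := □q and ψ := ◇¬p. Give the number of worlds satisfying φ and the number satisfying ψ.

For □q:
s: successors {y}; q there: y:T. ✓
t: successors {t, v}; q there: t:T, v:F. ✗
u: successors {w}; q there: w:T. ✓
v: successors {s, u, y}; q there: s:T, u:F, y:T. ✗
w: successors {y}; q there: y:T. ✓
x: no successors, so □q holds vacuously. ✓
y: successors {v, x}; q there: v:F, x:T. ✗
— 4 worlds.
For ◇¬p:
s: successors {y}; ¬p there: y:T. ✓
t: successors {t, v}; ¬p there: t:F, v:F. ✗
u: successors {w}; ¬p there: w:T. ✓
v: successors {s, u, y}; ¬p there: s:T, u:T, y:T. ✓
w: successors {y}; ¬p there: y:T. ✓
x: no successors, so ◇¬p fails. ✗
y: successors {v, x}; ¬p there: v:F, x:F. ✗
— 4 worlds.

4 and 4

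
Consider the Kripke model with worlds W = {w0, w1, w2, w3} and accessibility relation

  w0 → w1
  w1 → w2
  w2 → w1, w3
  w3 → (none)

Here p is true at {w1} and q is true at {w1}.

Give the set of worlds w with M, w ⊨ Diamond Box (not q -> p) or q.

{w1, w2}

w0: Diamond Box (not q -> p) is F, q is F. ✗
w1: Diamond Box (not q -> p) is F, q is T. ✓
w2: Diamond Box (not q -> p) is T, q is F. ✓
w3: Diamond Box (not q -> p) is F, q is F. ✗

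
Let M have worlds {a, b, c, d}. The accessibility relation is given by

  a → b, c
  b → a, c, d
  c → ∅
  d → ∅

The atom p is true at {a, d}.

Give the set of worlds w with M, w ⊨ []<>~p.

{c, d}

a: successors {b, c}; <>~p there: b:T, c:F. ✗
b: successors {a, c, d}; <>~p there: a:T, c:F, d:F. ✗
c: no successors, so []<>~p holds vacuously. ✓
d: no successors, so []<>~p holds vacuously. ✓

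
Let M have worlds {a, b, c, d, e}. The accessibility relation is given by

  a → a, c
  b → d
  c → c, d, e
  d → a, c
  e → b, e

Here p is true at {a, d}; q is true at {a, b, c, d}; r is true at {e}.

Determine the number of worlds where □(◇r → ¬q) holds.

2

a: successors {a, c}; ◇r → ¬q there: a:T, c:F. ✗
b: successors {d}; ◇r → ¬q there: d:T. ✓
c: successors {c, d, e}; ◇r → ¬q there: c:F, d:T, e:T. ✗
d: successors {a, c}; ◇r → ¬q there: a:T, c:F. ✗
e: successors {b, e}; ◇r → ¬q there: b:T, e:T. ✓
Satisfying worlds: {b, e}.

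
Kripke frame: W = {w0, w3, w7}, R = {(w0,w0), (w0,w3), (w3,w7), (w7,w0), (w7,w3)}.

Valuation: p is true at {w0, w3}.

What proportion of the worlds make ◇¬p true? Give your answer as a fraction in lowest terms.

w0: successors {w0, w3}; ¬p there: w0:F, w3:F. ✗
w3: successors {w7}; ¬p there: w7:T. ✓
w7: successors {w0, w3}; ¬p there: w0:F, w3:F. ✗
That's 1 of 3 worlds, so 1/3.

1/3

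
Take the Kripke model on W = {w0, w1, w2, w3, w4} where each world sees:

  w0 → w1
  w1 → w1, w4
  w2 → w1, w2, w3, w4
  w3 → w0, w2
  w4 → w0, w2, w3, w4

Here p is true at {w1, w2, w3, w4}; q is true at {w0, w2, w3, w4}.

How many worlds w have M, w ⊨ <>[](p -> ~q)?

2

w0: successors {w1}; [](p -> ~q) there: w1:F. ✗
w1: successors {w1, w4}; [](p -> ~q) there: w1:F, w4:F. ✗
w2: successors {w1, w2, w3, w4}; [](p -> ~q) there: w1:F, w2:F, w3:F, w4:F. ✗
w3: successors {w0, w2}; [](p -> ~q) there: w0:T, w2:F. ✓
w4: successors {w0, w2, w3, w4}; [](p -> ~q) there: w0:T, w2:F, w3:F, w4:F. ✓
Satisfying worlds: {w3, w4}.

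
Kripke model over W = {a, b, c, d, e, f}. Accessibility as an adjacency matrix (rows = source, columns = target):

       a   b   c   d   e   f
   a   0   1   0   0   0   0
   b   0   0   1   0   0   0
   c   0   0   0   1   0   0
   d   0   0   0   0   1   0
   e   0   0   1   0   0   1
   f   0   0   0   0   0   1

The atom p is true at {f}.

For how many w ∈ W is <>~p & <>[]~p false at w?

a: <>~p is T, <>[]~p is T. ✓
b: <>~p is T, <>[]~p is T. ✓
c: <>~p is T, <>[]~p is T. ✓
d: <>~p is T, <>[]~p is F. ✗
e: <>~p is T, <>[]~p is T. ✓
f: <>~p is F, <>[]~p is F. ✗
Satisfying worlds: {a, b, c, e}.
So <>~p & <>[]~p fails at the other 2 worlds.

2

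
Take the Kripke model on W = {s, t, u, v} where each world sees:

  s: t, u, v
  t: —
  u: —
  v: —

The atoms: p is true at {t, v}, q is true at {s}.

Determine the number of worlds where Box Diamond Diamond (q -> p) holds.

3

s: successors {t, u, v}; Diamond Diamond (q -> p) there: t:F, u:F, v:F. ✗
t: no successors, so Box Diamond Diamond (q -> p) holds vacuously. ✓
u: no successors, so Box Diamond Diamond (q -> p) holds vacuously. ✓
v: no successors, so Box Diamond Diamond (q -> p) holds vacuously. ✓
Satisfying worlds: {t, u, v}.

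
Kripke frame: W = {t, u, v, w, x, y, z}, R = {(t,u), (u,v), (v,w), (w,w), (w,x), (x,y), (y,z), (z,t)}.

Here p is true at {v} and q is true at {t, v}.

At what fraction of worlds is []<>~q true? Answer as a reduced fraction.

5/7

t: successors {u}; <>~q there: u:F. ✗
u: successors {v}; <>~q there: v:T. ✓
v: successors {w}; <>~q there: w:T. ✓
w: successors {w, x}; <>~q there: w:T, x:T. ✓
x: successors {y}; <>~q there: y:T. ✓
y: successors {z}; <>~q there: z:F. ✗
z: successors {t}; <>~q there: t:T. ✓
That's 5 of 7 worlds, so 5/7.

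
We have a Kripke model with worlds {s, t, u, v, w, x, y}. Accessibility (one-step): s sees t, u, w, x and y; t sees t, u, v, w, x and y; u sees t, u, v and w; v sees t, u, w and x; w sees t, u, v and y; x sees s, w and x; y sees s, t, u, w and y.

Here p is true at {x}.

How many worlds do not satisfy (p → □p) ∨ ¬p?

s: p → □p is T, ¬p is T. ✓
t: p → □p is T, ¬p is T. ✓
u: p → □p is T, ¬p is T. ✓
v: p → □p is T, ¬p is T. ✓
w: p → □p is T, ¬p is T. ✓
x: p → □p is F, ¬p is F. ✗
y: p → □p is T, ¬p is T. ✓
Satisfying worlds: {s, t, u, v, w, y}.
So (p → □p) ∨ ¬p fails at the other 1 world.

1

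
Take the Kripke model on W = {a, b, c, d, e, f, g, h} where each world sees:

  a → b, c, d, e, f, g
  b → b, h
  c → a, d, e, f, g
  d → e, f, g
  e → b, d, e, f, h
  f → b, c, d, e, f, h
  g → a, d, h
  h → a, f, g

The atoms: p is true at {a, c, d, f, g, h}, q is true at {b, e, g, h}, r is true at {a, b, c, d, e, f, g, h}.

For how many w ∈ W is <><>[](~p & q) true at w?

0

a: successors {b, c, d, e, f, g}; <>[](~p & q) there: b:F, c:F, d:F, e:F, f:F, g:F. ✗
b: successors {b, h}; <>[](~p & q) there: b:F, h:F. ✗
c: successors {a, d, e, f, g}; <>[](~p & q) there: a:F, d:F, e:F, f:F, g:F. ✗
d: successors {e, f, g}; <>[](~p & q) there: e:F, f:F, g:F. ✗
e: successors {b, d, e, f, h}; <>[](~p & q) there: b:F, d:F, e:F, f:F, h:F. ✗
f: successors {b, c, d, e, f, h}; <>[](~p & q) there: b:F, c:F, d:F, e:F, f:F, h:F. ✗
g: successors {a, d, h}; <>[](~p & q) there: a:F, d:F, h:F. ✗
h: successors {a, f, g}; <>[](~p & q) there: a:F, f:F, g:F. ✗
Satisfying worlds: ∅.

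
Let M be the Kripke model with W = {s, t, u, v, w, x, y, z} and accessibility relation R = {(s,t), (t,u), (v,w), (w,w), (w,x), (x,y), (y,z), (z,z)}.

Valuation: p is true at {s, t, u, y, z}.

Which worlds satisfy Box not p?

{u, v, w}

s: successors {t}; not p there: t:F. ✗
t: successors {u}; not p there: u:F. ✗
u: no successors, so Box not p holds vacuously. ✓
v: successors {w}; not p there: w:T. ✓
w: successors {w, x}; not p there: w:T, x:T. ✓
x: successors {y}; not p there: y:F. ✗
y: successors {z}; not p there: z:F. ✗
z: successors {z}; not p there: z:F. ✗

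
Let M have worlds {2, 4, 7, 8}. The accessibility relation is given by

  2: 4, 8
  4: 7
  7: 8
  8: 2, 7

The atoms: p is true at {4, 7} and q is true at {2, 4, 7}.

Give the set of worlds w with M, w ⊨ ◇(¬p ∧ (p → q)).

{2, 7, 8}

2: successors {4, 8}; ¬p ∧ (p → q) there: 4:F, 8:T. ✓
4: successors {7}; ¬p ∧ (p → q) there: 7:F. ✗
7: successors {8}; ¬p ∧ (p → q) there: 8:T. ✓
8: successors {2, 7}; ¬p ∧ (p → q) there: 2:T, 7:F. ✓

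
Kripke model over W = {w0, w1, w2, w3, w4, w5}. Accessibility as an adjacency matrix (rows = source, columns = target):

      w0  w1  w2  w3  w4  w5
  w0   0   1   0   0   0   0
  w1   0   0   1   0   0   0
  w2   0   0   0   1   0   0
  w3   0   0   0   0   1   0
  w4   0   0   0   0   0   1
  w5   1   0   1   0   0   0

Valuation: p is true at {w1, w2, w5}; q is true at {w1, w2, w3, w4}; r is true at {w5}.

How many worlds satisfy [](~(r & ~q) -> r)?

w0: successors {w1}; ~(r & ~q) -> r there: w1:F. ✗
w1: successors {w2}; ~(r & ~q) -> r there: w2:F. ✗
w2: successors {w3}; ~(r & ~q) -> r there: w3:F. ✗
w3: successors {w4}; ~(r & ~q) -> r there: w4:F. ✗
w4: successors {w5}; ~(r & ~q) -> r there: w5:T. ✓
w5: successors {w0, w2}; ~(r & ~q) -> r there: w0:F, w2:F. ✗
Satisfying worlds: {w4}.

1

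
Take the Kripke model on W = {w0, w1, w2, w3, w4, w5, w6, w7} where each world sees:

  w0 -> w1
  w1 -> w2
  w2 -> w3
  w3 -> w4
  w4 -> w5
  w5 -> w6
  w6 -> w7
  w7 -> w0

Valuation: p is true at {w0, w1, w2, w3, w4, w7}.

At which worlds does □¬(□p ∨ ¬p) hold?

{w3}

w0: successors {w1}; ¬(□p ∨ ¬p) there: w1:F. ✗
w1: successors {w2}; ¬(□p ∨ ¬p) there: w2:F. ✗
w2: successors {w3}; ¬(□p ∨ ¬p) there: w3:F. ✗
w3: successors {w4}; ¬(□p ∨ ¬p) there: w4:T. ✓
w4: successors {w5}; ¬(□p ∨ ¬p) there: w5:F. ✗
w5: successors {w6}; ¬(□p ∨ ¬p) there: w6:F. ✗
w6: successors {w7}; ¬(□p ∨ ¬p) there: w7:F. ✗
w7: successors {w0}; ¬(□p ∨ ¬p) there: w0:F. ✗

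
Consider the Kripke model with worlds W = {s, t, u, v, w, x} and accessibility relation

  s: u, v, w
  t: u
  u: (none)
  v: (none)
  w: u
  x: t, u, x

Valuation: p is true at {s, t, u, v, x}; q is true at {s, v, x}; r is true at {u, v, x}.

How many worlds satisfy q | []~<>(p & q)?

s: q is T, []~<>(p & q) is T. ✓
t: q is F, []~<>(p & q) is T. ✓
u: q is F, []~<>(p & q) is T. ✓
v: q is T, []~<>(p & q) is T. ✓
w: q is F, []~<>(p & q) is T. ✓
x: q is T, []~<>(p & q) is F. ✓
Satisfying worlds: {s, t, u, v, w, x}.

6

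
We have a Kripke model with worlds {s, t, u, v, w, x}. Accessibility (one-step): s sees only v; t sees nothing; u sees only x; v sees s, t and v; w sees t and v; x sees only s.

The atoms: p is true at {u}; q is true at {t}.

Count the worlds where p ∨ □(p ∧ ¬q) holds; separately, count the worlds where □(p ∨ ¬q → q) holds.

2 and 1

For p ∨ □(p ∧ ¬q):
s: p is F, □(p ∧ ¬q) is F. ✗
t: p is F, □(p ∧ ¬q) is T. ✓
u: p is T, □(p ∧ ¬q) is F. ✓
v: p is F, □(p ∧ ¬q) is F. ✗
w: p is F, □(p ∧ ¬q) is F. ✗
x: p is F, □(p ∧ ¬q) is F. ✗
— 2 worlds.
For □(p ∨ ¬q → q):
s: successors {v}; p ∨ ¬q → q there: v:F. ✗
t: no successors, so □(p ∨ ¬q → q) holds vacuously. ✓
u: successors {x}; p ∨ ¬q → q there: x:F. ✗
v: successors {s, t, v}; p ∨ ¬q → q there: s:F, t:T, v:F. ✗
w: successors {t, v}; p ∨ ¬q → q there: t:T, v:F. ✗
x: successors {s}; p ∨ ¬q → q there: s:F. ✗
— 1 world.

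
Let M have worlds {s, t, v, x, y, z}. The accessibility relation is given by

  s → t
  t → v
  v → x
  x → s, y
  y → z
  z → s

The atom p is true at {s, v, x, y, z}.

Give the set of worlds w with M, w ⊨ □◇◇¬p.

{v, y}

s: successors {t}; ◇◇¬p there: t:F. ✗
t: successors {v}; ◇◇¬p there: v:F. ✗
v: successors {x}; ◇◇¬p there: x:T. ✓
x: successors {s, y}; ◇◇¬p there: s:F, y:F. ✗
y: successors {z}; ◇◇¬p there: z:T. ✓
z: successors {s}; ◇◇¬p there: s:F. ✗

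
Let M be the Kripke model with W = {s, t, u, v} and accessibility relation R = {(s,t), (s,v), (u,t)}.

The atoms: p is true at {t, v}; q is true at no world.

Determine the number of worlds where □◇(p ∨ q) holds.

s: successors {t, v}; ◇(p ∨ q) there: t:F, v:F. ✗
t: no successors, so □◇(p ∨ q) holds vacuously. ✓
u: successors {t}; ◇(p ∨ q) there: t:F. ✗
v: no successors, so □◇(p ∨ q) holds vacuously. ✓
Satisfying worlds: {t, v}.

2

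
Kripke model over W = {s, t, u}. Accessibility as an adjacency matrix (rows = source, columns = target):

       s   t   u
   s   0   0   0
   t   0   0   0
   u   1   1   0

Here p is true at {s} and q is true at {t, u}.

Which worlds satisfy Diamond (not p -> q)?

{u}

s: no successors, so Diamond (not p -> q) fails. ✗
t: no successors, so Diamond (not p -> q) fails. ✗
u: successors {s, t}; not p -> q there: s:T, t:T. ✓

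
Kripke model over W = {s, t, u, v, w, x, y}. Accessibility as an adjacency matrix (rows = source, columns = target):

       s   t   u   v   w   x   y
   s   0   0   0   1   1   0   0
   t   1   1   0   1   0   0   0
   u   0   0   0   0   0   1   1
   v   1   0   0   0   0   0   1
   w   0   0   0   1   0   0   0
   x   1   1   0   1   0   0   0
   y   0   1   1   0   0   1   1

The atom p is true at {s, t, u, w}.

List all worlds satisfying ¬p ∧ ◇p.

s: ¬p is F, ◇p is T. ✗
t: ¬p is F, ◇p is T. ✗
u: ¬p is F, ◇p is F. ✗
v: ¬p is T, ◇p is T. ✓
w: ¬p is F, ◇p is F. ✗
x: ¬p is T, ◇p is T. ✓
y: ¬p is T, ◇p is T. ✓

{v, x, y}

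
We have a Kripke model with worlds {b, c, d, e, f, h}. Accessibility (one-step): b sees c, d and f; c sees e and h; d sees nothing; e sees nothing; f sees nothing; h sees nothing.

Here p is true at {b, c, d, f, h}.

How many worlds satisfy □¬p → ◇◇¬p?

2

b: □¬p is F, ◇◇¬p is T. ✓
c: □¬p is F, ◇◇¬p is F. ✓
d: □¬p is T, ◇◇¬p is F. ✗
e: □¬p is T, ◇◇¬p is F. ✗
f: □¬p is T, ◇◇¬p is F. ✗
h: □¬p is T, ◇◇¬p is F. ✗
Satisfying worlds: {b, c}.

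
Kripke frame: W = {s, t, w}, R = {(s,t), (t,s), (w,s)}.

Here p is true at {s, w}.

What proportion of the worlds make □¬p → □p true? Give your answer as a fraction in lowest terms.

s: □¬p is T, □p is F. ✗
t: □¬p is F, □p is T. ✓
w: □¬p is F, □p is T. ✓
That's 2 of 3 worlds, so 2/3.

2/3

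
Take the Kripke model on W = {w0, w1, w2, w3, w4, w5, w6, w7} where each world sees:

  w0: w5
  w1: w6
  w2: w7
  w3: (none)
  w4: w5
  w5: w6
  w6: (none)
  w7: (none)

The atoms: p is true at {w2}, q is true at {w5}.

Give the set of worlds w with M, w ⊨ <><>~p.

{w0, w4}

w0: successors {w5}; <>~p there: w5:T. ✓
w1: successors {w6}; <>~p there: w6:F. ✗
w2: successors {w7}; <>~p there: w7:F. ✗
w3: no successors, so <><>~p fails. ✗
w4: successors {w5}; <>~p there: w5:T. ✓
w5: successors {w6}; <>~p there: w6:F. ✗
w6: no successors, so <><>~p fails. ✗
w7: no successors, so <><>~p fails. ✗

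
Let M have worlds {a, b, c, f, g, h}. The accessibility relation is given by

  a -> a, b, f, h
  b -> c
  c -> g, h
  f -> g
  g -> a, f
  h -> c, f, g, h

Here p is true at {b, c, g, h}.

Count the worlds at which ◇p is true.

5

a: successors {a, b, f, h}; p there: a:F, b:T, f:F, h:T. ✓
b: successors {c}; p there: c:T. ✓
c: successors {g, h}; p there: g:T, h:T. ✓
f: successors {g}; p there: g:T. ✓
g: successors {a, f}; p there: a:F, f:F. ✗
h: successors {c, f, g, h}; p there: c:T, f:F, g:T, h:T. ✓
Satisfying worlds: {a, b, c, f, h}.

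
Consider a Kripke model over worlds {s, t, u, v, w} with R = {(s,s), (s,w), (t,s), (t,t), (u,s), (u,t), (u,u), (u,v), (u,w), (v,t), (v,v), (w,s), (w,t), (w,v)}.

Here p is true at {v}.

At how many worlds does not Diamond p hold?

s: Diamond p is F. ✓
t: Diamond p is F. ✓
u: Diamond p is T. ✗
v: Diamond p is T. ✗
w: Diamond p is T. ✗
Satisfying worlds: {s, t}.

2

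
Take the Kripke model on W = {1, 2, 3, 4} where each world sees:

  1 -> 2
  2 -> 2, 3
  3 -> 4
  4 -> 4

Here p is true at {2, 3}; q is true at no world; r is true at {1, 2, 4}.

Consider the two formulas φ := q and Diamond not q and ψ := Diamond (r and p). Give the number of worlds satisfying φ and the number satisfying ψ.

0 and 2

For q and Diamond not q:
1: q is F, Diamond not q is T. ✗
2: q is F, Diamond not q is T. ✗
3: q is F, Diamond not q is T. ✗
4: q is F, Diamond not q is T. ✗
— 0 worlds.
For Diamond (r and p):
1: successors {2}; r and p there: 2:T. ✓
2: successors {2, 3}; r and p there: 2:T, 3:F. ✓
3: successors {4}; r and p there: 4:F. ✗
4: successors {4}; r and p there: 4:F. ✗
— 2 worlds.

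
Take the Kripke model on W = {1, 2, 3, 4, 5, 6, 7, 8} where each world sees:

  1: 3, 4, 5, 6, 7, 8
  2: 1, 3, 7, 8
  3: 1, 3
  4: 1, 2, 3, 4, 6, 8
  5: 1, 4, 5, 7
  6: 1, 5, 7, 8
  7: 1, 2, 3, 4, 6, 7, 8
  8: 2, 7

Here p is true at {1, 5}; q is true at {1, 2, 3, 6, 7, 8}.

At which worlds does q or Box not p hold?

{1, 2, 3, 6, 7, 8}

1: q is T, Box not p is F. ✓
2: q is T, Box not p is F. ✓
3: q is T, Box not p is F. ✓
4: q is F, Box not p is F. ✗
5: q is F, Box not p is F. ✗
6: q is T, Box not p is F. ✓
7: q is T, Box not p is F. ✓
8: q is T, Box not p is T. ✓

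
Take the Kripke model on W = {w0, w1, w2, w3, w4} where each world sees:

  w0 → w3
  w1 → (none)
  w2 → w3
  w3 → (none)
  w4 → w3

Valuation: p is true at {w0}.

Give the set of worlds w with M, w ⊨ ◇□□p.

w0: successors {w3}; □□p there: w3:T. ✓
w1: no successors, so ◇□□p fails. ✗
w2: successors {w3}; □□p there: w3:T. ✓
w3: no successors, so ◇□□p fails. ✗
w4: successors {w3}; □□p there: w3:T. ✓

{w0, w2, w4}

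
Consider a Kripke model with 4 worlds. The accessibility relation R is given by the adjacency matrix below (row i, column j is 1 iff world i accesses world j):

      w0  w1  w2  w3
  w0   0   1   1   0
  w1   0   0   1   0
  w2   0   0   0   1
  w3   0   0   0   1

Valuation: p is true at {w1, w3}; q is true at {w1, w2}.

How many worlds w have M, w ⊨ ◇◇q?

1

w0: successors {w1, w2}; ◇q there: w1:T, w2:F. ✓
w1: successors {w2}; ◇q there: w2:F. ✗
w2: successors {w3}; ◇q there: w3:F. ✗
w3: successors {w3}; ◇q there: w3:F. ✗
Satisfying worlds: {w0}.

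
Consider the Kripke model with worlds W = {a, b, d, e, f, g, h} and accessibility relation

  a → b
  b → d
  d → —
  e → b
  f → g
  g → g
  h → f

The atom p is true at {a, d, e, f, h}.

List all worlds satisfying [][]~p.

{b, d, f, g, h}

a: successors {b}; []~p there: b:F. ✗
b: successors {d}; []~p there: d:T. ✓
d: no successors, so [][]~p holds vacuously. ✓
e: successors {b}; []~p there: b:F. ✗
f: successors {g}; []~p there: g:T. ✓
g: successors {g}; []~p there: g:T. ✓
h: successors {f}; []~p there: f:T. ✓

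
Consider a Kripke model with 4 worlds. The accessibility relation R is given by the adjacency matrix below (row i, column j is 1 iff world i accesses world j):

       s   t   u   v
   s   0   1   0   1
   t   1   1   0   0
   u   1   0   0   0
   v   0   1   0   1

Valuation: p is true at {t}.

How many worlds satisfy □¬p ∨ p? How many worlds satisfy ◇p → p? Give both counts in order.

2 and 2

For □¬p ∨ p:
s: □¬p is F, p is F. ✗
t: □¬p is F, p is T. ✓
u: □¬p is T, p is F. ✓
v: □¬p is F, p is F. ✗
— 2 worlds.
For ◇p → p:
s: ◇p is T, p is F. ✗
t: ◇p is T, p is T. ✓
u: ◇p is F, p is F. ✓
v: ◇p is T, p is F. ✗
— 2 worlds.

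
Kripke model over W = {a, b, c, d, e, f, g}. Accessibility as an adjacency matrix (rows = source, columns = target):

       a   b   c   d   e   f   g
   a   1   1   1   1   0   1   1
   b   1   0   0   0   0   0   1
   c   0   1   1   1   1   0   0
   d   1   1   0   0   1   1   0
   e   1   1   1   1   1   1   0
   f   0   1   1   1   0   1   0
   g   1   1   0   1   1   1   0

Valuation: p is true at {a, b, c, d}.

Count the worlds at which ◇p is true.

7

a: successors {a, b, c, d, f, g}; p there: a:T, b:T, c:T, d:T, f:F, g:F. ✓
b: successors {a, g}; p there: a:T, g:F. ✓
c: successors {b, c, d, e}; p there: b:T, c:T, d:T, e:F. ✓
d: successors {a, b, e, f}; p there: a:T, b:T, e:F, f:F. ✓
e: successors {a, b, c, d, e, f}; p there: a:T, b:T, c:T, d:T, e:F, f:F. ✓
f: successors {b, c, d, f}; p there: b:T, c:T, d:T, f:F. ✓
g: successors {a, b, d, e, f}; p there: a:T, b:T, d:T, e:F, f:F. ✓
Satisfying worlds: {a, b, c, d, e, f, g}.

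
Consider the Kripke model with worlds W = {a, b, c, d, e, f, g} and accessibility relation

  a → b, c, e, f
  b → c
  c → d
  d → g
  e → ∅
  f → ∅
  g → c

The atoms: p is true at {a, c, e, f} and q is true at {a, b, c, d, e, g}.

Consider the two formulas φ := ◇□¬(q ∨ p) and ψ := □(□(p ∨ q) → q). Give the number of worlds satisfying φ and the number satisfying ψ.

For ◇□¬(q ∨ p):
a: successors {b, c, e, f}; □¬(q ∨ p) there: b:F, c:F, e:T, f:T. ✓
b: successors {c}; □¬(q ∨ p) there: c:F. ✗
c: successors {d}; □¬(q ∨ p) there: d:F. ✗
d: successors {g}; □¬(q ∨ p) there: g:F. ✗
e: no successors, so ◇□¬(q ∨ p) fails. ✗
f: no successors, so ◇□¬(q ∨ p) fails. ✗
g: successors {c}; □¬(q ∨ p) there: c:F. ✗
— 1 world.
For □(□(p ∨ q) → q):
a: successors {b, c, e, f}; □(p ∨ q) → q there: b:T, c:T, e:T, f:F. ✗
b: successors {c}; □(p ∨ q) → q there: c:T. ✓
c: successors {d}; □(p ∨ q) → q there: d:T. ✓
d: successors {g}; □(p ∨ q) → q there: g:T. ✓
e: no successors, so □(□(p ∨ q) → q) holds vacuously. ✓
f: no successors, so □(□(p ∨ q) → q) holds vacuously. ✓
g: successors {c}; □(p ∨ q) → q there: c:T. ✓
— 6 worlds.

1 and 6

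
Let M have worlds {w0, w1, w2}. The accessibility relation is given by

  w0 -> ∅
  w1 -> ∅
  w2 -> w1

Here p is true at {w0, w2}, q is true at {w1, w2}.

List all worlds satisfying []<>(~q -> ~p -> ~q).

w0: no successors, so []<>(~q -> ~p -> ~q) holds vacuously. ✓
w1: no successors, so []<>(~q -> ~p -> ~q) holds vacuously. ✓
w2: successors {w1}; <>(~q -> ~p -> ~q) there: w1:F. ✗

{w0, w1}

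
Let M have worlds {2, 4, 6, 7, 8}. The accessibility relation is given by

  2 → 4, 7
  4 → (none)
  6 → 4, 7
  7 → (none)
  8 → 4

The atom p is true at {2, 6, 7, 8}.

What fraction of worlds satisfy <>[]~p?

2: successors {4, 7}; []~p there: 4:T, 7:T. ✓
4: no successors, so <>[]~p fails. ✗
6: successors {4, 7}; []~p there: 4:T, 7:T. ✓
7: no successors, so <>[]~p fails. ✗
8: successors {4}; []~p there: 4:T. ✓
That's 3 of 5 worlds, so 3/5.

3/5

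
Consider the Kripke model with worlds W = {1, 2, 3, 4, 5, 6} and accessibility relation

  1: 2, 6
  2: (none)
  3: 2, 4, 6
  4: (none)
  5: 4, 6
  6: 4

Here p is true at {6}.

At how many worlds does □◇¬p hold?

1: successors {2, 6}; ◇¬p there: 2:F, 6:T. ✗
2: no successors, so □◇¬p holds vacuously. ✓
3: successors {2, 4, 6}; ◇¬p there: 2:F, 4:F, 6:T. ✗
4: no successors, so □◇¬p holds vacuously. ✓
5: successors {4, 6}; ◇¬p there: 4:F, 6:T. ✗
6: successors {4}; ◇¬p there: 4:F. ✗
Satisfying worlds: {2, 4}.

2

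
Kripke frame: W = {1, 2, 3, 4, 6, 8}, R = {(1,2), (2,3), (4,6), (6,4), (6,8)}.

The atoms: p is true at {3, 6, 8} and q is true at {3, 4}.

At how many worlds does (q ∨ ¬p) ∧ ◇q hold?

1: q ∨ ¬p is T, ◇q is F. ✗
2: q ∨ ¬p is T, ◇q is T. ✓
3: q ∨ ¬p is T, ◇q is F. ✗
4: q ∨ ¬p is T, ◇q is F. ✗
6: q ∨ ¬p is F, ◇q is T. ✗
8: q ∨ ¬p is F, ◇q is F. ✗
Satisfying worlds: {2}.

1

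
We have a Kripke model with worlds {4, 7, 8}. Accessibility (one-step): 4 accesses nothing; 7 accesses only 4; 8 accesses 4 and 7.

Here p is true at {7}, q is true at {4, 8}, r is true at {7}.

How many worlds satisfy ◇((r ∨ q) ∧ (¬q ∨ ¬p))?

4: no successors, so ◇((r ∨ q) ∧ (¬q ∨ ¬p)) fails. ✗
7: successors {4}; (r ∨ q) ∧ (¬q ∨ ¬p) there: 4:T. ✓
8: successors {4, 7}; (r ∨ q) ∧ (¬q ∨ ¬p) there: 4:T, 7:T. ✓
Satisfying worlds: {7, 8}.

2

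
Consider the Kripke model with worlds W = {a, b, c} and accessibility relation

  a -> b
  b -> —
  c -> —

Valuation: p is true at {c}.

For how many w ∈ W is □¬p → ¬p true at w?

2

a: □¬p is T, ¬p is T. ✓
b: □¬p is T, ¬p is T. ✓
c: □¬p is T, ¬p is F. ✗
Satisfying worlds: {a, b}.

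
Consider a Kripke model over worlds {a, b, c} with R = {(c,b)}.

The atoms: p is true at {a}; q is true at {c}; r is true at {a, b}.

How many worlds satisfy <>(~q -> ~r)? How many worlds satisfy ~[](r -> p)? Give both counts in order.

For <>(~q -> ~r):
a: no successors, so <>(~q -> ~r) fails. ✗
b: no successors, so <>(~q -> ~r) fails. ✗
c: successors {b}; ~q -> ~r there: b:F. ✗
— 0 worlds.
For ~[](r -> p):
a: [](r -> p) is T. ✗
b: [](r -> p) is T. ✗
c: [](r -> p) is F. ✓
— 1 world.

0 and 1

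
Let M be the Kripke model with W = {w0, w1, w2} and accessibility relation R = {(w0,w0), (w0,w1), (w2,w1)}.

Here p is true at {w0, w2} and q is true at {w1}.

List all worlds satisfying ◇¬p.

w0: successors {w0, w1}; ¬p there: w0:F, w1:T. ✓
w1: no successors, so ◇¬p fails. ✗
w2: successors {w1}; ¬p there: w1:T. ✓

{w0, w2}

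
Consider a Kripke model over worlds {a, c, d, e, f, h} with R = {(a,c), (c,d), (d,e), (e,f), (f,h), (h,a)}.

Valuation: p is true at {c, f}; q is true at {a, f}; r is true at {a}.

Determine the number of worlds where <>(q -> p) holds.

a: successors {c}; q -> p there: c:T. ✓
c: successors {d}; q -> p there: d:T. ✓
d: successors {e}; q -> p there: e:T. ✓
e: successors {f}; q -> p there: f:T. ✓
f: successors {h}; q -> p there: h:T. ✓
h: successors {a}; q -> p there: a:F. ✗
Satisfying worlds: {a, c, d, e, f}.

5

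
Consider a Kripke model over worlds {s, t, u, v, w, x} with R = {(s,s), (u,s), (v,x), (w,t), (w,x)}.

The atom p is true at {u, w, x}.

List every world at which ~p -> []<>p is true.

{t, u, w, x}

s: ~p is T, []<>p is F. ✗
t: ~p is T, []<>p is T. ✓
u: ~p is F, []<>p is F. ✓
v: ~p is T, []<>p is F. ✗
w: ~p is F, []<>p is F. ✓
x: ~p is F, []<>p is T. ✓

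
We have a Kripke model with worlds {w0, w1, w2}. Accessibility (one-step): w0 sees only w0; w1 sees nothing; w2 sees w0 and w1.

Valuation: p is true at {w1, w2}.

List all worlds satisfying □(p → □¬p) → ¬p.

{w0}

w0: □(p → □¬p) is T, ¬p is T. ✓
w1: □(p → □¬p) is T, ¬p is F. ✗
w2: □(p → □¬p) is T, ¬p is F. ✗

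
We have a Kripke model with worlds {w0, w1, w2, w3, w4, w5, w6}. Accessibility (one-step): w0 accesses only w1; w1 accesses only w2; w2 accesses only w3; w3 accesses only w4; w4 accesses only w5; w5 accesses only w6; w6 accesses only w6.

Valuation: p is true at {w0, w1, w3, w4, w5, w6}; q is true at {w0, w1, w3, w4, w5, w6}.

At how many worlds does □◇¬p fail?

w0: successors {w1}; ◇¬p there: w1:T. ✓
w1: successors {w2}; ◇¬p there: w2:F. ✗
w2: successors {w3}; ◇¬p there: w3:F. ✗
w3: successors {w4}; ◇¬p there: w4:F. ✗
w4: successors {w5}; ◇¬p there: w5:F. ✗
w5: successors {w6}; ◇¬p there: w6:F. ✗
w6: successors {w6}; ◇¬p there: w6:F. ✗
Satisfying worlds: {w0}.
So □◇¬p fails at the other 6 worlds.

6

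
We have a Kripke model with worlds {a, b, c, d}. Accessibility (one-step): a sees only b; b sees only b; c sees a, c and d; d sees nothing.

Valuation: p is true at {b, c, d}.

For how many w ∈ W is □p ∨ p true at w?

4

a: □p is T, p is F. ✓
b: □p is T, p is T. ✓
c: □p is F, p is T. ✓
d: □p is T, p is T. ✓
Satisfying worlds: {a, b, c, d}.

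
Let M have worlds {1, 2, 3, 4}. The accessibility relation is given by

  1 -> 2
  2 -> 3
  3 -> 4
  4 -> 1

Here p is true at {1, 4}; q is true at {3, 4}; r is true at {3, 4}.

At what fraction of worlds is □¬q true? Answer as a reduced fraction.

1: successors {2}; ¬q there: 2:T. ✓
2: successors {3}; ¬q there: 3:F. ✗
3: successors {4}; ¬q there: 4:F. ✗
4: successors {1}; ¬q there: 1:T. ✓
That's 2 of 4 worlds, so 2/4 = 1/2.

1/2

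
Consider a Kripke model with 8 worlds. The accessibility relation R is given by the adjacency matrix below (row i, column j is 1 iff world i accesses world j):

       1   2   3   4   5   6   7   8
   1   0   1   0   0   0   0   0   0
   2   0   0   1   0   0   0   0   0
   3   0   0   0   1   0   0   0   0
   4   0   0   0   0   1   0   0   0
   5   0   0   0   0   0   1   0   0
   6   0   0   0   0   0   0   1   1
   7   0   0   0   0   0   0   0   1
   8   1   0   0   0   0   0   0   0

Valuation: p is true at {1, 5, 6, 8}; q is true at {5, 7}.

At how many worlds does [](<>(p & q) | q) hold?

1: successors {2}; <>(p & q) | q there: 2:F. ✗
2: successors {3}; <>(p & q) | q there: 3:F. ✗
3: successors {4}; <>(p & q) | q there: 4:T. ✓
4: successors {5}; <>(p & q) | q there: 5:T. ✓
5: successors {6}; <>(p & q) | q there: 6:F. ✗
6: successors {7, 8}; <>(p & q) | q there: 7:T, 8:F. ✗
7: successors {8}; <>(p & q) | q there: 8:F. ✗
8: successors {1}; <>(p & q) | q there: 1:F. ✗
Satisfying worlds: {3, 4}.

2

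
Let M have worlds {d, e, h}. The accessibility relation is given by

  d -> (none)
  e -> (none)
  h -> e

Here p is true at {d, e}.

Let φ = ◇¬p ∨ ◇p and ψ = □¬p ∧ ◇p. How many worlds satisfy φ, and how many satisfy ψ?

1 and 0

For ◇¬p ∨ ◇p:
d: ◇¬p is F, ◇p is F. ✗
e: ◇¬p is F, ◇p is F. ✗
h: ◇¬p is F, ◇p is T. ✓
— 1 world.
For □¬p ∧ ◇p:
d: □¬p is T, ◇p is F. ✗
e: □¬p is T, ◇p is F. ✗
h: □¬p is F, ◇p is T. ✗
— 0 worlds.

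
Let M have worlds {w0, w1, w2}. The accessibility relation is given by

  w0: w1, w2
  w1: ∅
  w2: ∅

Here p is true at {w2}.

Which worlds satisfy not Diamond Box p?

{w1, w2}

w0: Diamond Box p is T. ✗
w1: Diamond Box p is F. ✓
w2: Diamond Box p is F. ✓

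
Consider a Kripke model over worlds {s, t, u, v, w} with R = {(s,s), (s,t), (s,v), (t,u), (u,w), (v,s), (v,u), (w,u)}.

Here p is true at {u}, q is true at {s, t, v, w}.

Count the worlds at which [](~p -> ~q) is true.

s: successors {s, t, v}; ~p -> ~q there: s:F, t:F, v:F. ✗
t: successors {u}; ~p -> ~q there: u:T. ✓
u: successors {w}; ~p -> ~q there: w:F. ✗
v: successors {s, u}; ~p -> ~q there: s:F, u:T. ✗
w: successors {u}; ~p -> ~q there: u:T. ✓
Satisfying worlds: {t, w}.

2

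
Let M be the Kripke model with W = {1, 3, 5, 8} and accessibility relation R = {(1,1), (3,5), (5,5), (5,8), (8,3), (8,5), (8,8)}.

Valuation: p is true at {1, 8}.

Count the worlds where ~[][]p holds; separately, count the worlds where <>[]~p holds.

For ~[][]p:
1: [][]p is T. ✗
3: [][]p is F. ✓
5: [][]p is F. ✓
8: [][]p is F. ✓
— 3 worlds.
For <>[]~p:
1: successors {1}; []~p there: 1:F. ✗
3: successors {5}; []~p there: 5:F. ✗
5: successors {5, 8}; []~p there: 5:F, 8:F. ✗
8: successors {3, 5, 8}; []~p there: 3:T, 5:F, 8:F. ✓
— 1 world.

3 and 1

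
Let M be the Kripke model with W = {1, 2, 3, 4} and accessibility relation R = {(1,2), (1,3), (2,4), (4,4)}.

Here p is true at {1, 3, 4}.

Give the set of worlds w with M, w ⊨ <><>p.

1: successors {2, 3}; <>p there: 2:T, 3:F. ✓
2: successors {4}; <>p there: 4:T. ✓
3: no successors, so <><>p fails. ✗
4: successors {4}; <>p there: 4:T. ✓

{1, 2, 4}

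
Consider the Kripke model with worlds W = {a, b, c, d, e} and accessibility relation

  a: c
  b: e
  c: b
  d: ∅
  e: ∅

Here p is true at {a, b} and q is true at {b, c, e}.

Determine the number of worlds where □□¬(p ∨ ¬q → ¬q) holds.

4

a: successors {c}; □¬(p ∨ ¬q → ¬q) there: c:T. ✓
b: successors {e}; □¬(p ∨ ¬q → ¬q) there: e:T. ✓
c: successors {b}; □¬(p ∨ ¬q → ¬q) there: b:F. ✗
d: no successors, so □□¬(p ∨ ¬q → ¬q) holds vacuously. ✓
e: no successors, so □□¬(p ∨ ¬q → ¬q) holds vacuously. ✓
Satisfying worlds: {a, b, d, e}.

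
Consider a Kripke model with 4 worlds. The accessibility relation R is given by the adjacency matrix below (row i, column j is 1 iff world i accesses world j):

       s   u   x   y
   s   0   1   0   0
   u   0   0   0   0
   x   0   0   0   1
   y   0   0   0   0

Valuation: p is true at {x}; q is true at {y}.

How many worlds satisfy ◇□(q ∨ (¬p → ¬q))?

2

s: successors {u}; □(q ∨ (¬p → ¬q)) there: u:T. ✓
u: no successors, so ◇□(q ∨ (¬p → ¬q)) fails. ✗
x: successors {y}; □(q ∨ (¬p → ¬q)) there: y:T. ✓
y: no successors, so ◇□(q ∨ (¬p → ¬q)) fails. ✗
Satisfying worlds: {s, x}.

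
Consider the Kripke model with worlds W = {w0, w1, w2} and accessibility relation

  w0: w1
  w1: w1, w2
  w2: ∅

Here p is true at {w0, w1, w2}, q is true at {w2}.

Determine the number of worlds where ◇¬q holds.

w0: successors {w1}; ¬q there: w1:T. ✓
w1: successors {w1, w2}; ¬q there: w1:T, w2:F. ✓
w2: no successors, so ◇¬q fails. ✗
Satisfying worlds: {w0, w1}.

2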